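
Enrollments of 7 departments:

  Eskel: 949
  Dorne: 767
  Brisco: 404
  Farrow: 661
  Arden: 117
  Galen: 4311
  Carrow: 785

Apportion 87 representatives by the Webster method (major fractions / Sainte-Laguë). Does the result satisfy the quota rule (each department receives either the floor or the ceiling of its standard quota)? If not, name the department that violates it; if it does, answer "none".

Standard quotas: Eskel 10.328, Dorne 8.347, Brisco 4.397, Farrow 7.194, Arden 1.273, Galen 46.917, Carrow 8.543.
Webster allocation: Eskel 10, Dorne 8, Brisco 4, Farrow 7, Arden 1, Galen 48, Carrow 9.
Galen has quota 46.917 (lower 46, upper 47) but receives 48 — outside the quota interval.

Galen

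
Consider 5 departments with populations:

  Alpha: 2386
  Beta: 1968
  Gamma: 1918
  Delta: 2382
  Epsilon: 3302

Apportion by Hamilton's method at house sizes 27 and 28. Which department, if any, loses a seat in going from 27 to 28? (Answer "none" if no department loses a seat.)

none

At 27 seats: Alpha 5, Beta 5, Gamma 4, Delta 5, Epsilon 8.
At 28 seats: Alpha 6, Beta 5, Gamma 4, Delta 5, Epsilon 8.
No department's allocation decreased.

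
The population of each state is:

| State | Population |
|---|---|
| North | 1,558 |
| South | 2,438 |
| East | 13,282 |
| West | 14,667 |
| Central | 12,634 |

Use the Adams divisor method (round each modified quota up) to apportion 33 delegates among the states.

Standard divisor 44579/33 ≈ 1350.879; standard quotas: North 1.153, South 1.805, East 9.832, West 10.857, Central 9.352.
Rounding up gives 2, 2, 10, 11, 10 = 35 seats, so the divisor must be adjusted.
With modified divisor 1470: modified quotas North 1.060, South 1.659, East 9.035, West 9.978, Central 8.595.
Rounding up: North 2, South 2, East 10, West 10, Central 9 (total 33).

North=2, South=2, East=10, West=10, Central=9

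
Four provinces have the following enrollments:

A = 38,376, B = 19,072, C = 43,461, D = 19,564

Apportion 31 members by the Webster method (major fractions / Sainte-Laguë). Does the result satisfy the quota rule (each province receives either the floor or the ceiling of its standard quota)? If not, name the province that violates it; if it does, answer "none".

Standard quotas: A 9.875, B 4.908, C 11.183, D 5.034.
Webster allocation: A 10, B 5, C 11, D 5.
Every allocation lies between the lower and upper quota.

none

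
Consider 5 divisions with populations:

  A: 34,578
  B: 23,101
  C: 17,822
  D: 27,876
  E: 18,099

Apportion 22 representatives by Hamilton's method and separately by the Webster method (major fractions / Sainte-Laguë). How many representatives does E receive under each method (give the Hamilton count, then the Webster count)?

4 and 3

Hamilton: A 6, B 4, C 3, D 5, E 4.
Webster: A 7, B 4, C 3, D 5, E 3.
E gets 4 under Hamilton and 3 under Webster.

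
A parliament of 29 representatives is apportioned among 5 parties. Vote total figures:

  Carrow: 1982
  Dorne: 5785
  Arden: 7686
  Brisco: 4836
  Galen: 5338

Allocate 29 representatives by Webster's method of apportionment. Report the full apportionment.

Carrow=2, Dorne=7, Arden=9, Brisco=5, Galen=6

Standard divisor 25627/29 ≈ 883.69; standard quotas: Carrow 2.243, Dorne 6.546, Arden 8.698, Brisco 5.473, Galen 6.041.
Rounding to the nearest integer gives Carrow 2, Dorne 7, Arden 9, Brisco 5, Galen 6 — total 29, matching the house size, so no adjustment is needed.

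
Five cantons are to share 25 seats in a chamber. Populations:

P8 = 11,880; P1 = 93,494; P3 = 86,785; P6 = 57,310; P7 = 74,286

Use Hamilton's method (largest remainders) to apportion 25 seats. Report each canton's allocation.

The standard divisor is 323755/25 ≈ 12950.2.
Standard quotas: P8 0.9174, P1 7.2195, P3 6.7014, P6 4.4254, P7 5.7363.
Lower quotas: P8 0, P1 7, P3 6, P6 4, P7 5 (sum 22, leaving 3 seats).
Remainders in descending order: P8 0.9174, P7 0.7363, P3 0.7014, P6 0.4254, P1 0.2195.
The surplus seats go to P8, P7, P3.

P8 1, P1 7, P3 7, P6 4, P7 6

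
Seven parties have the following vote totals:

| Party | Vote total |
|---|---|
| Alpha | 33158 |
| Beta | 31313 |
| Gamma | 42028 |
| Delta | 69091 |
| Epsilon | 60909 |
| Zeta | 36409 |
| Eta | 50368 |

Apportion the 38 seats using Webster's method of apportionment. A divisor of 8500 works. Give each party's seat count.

With modified divisor 8500: modified quotas Alpha 3.901, Beta 3.684, Gamma 4.944, Delta 8.128, Epsilon 7.166, Zeta 4.283, Eta 5.926.
Rounding to the nearest integer: Alpha 4, Beta 4, Gamma 5, Delta 8, Epsilon 7, Zeta 4, Eta 6 (total 38).

Alpha: 4; Beta: 4; Gamma: 5; Delta: 8; Epsilon: 7; Zeta: 4; Eta: 6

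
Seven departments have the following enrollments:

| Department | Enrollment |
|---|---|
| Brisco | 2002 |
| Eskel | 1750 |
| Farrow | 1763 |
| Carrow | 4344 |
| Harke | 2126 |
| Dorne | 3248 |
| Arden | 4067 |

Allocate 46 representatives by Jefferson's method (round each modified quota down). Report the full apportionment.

Brisco=5, Eskel=4, Farrow=4, Carrow=10, Harke=5, Dorne=8, Arden=10

Standard divisor 19300/46 ≈ 419.565; standard quotas: Brisco 4.772, Eskel 4.171, Farrow 4.202, Carrow 10.354, Harke 5.067, Dorne 7.741, Arden 9.693.
Rounding down gives 4, 4, 4, 10, 5, 7, 9 = 43 seats, so the divisor must be adjusted.
With modified divisor 398: modified quotas Brisco 5.030, Eskel 4.397, Farrow 4.430, Carrow 10.915, Harke 5.342, Dorne 8.161, Arden 10.219.
Rounding down: Brisco 5, Eskel 4, Farrow 4, Carrow 10, Harke 5, Dorne 8, Arden 10 (total 46).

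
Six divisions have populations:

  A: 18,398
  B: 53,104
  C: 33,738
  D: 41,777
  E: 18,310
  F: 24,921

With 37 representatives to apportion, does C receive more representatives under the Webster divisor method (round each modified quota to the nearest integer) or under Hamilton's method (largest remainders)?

Hamilton

Webster: A 4, B 10, C 6, D 8, E 4, F 5.
Hamilton: A 4, B 10, C 7, D 8, E 3, F 5.
C gets 6 under Webster and 7 under Hamilton.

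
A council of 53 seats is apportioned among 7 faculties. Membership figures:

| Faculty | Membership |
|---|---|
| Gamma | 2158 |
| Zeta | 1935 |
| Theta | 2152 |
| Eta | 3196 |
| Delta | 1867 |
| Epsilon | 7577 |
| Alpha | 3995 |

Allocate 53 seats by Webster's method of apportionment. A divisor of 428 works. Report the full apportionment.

With modified divisor 428: modified quotas Gamma 5.042, Zeta 4.521, Theta 5.028, Eta 7.467, Delta 4.362, Epsilon 17.703, Alpha 9.334.
Rounding to the nearest integer: Gamma 5, Zeta 5, Theta 5, Eta 7, Delta 4, Epsilon 18, Alpha 9 (total 53).

Gamma: 5, Zeta: 5, Theta: 5, Eta: 7, Delta: 4, Epsilon: 18, Alpha: 9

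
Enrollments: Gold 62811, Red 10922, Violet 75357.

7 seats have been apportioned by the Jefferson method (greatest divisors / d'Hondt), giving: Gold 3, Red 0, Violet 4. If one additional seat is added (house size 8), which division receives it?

Gold

Priority for the next seat is population ÷ (current seats + 1).
Priorities: Gold 15702.750, Red 10922.000, Violet 15071.400.
Highest priority: Gold.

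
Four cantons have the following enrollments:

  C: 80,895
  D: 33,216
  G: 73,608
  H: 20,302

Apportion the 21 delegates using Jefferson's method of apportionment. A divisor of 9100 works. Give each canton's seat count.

With modified divisor 9100: modified quotas C 8.890, D 3.650, G 8.089, H 2.231.
Rounding down: C 8, D 3, G 8, H 2 (total 21).

C 8, D 3, G 8, H 2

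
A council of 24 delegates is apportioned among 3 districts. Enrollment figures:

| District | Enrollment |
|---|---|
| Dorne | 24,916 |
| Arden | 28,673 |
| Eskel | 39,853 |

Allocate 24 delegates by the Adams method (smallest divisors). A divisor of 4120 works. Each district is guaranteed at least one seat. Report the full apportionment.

Dorne=7, Arden=7, Eskel=10

With modified divisor 4120: modified quotas Dorne 6.048, Arden 6.959, Eskel 9.673.
Rounding up: Dorne 7, Arden 7, Eskel 10 (total 24).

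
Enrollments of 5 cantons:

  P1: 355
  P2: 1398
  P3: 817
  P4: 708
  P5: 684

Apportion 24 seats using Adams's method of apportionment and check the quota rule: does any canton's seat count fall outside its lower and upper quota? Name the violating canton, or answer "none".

Standard quotas: P1 2.150, P2 8.468, P3 4.949, P4 4.289, P5 4.143.
Adams allocation: P1 3, P2 8, P3 5, P4 4, P5 4.
Every allocation lies between the lower and upper quota.

none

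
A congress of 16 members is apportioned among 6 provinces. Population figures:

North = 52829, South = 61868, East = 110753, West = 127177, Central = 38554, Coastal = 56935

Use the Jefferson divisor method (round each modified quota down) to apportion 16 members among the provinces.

North: 2, South: 2, East: 4, West: 5, Central: 1, Coastal: 2

Standard divisor 448116/16 ≈ 28007.25; standard quotas: North 1.886, South 2.209, East 3.954, West 4.541, Central 1.377, Coastal 2.033.
Rounding down gives 1, 2, 3, 4, 1, 2 = 13 seats, so the divisor must be adjusted.
With modified divisor 23800: modified quotas North 2.220, South 2.599, East 4.653, West 5.344, Central 1.620, Coastal 2.392.
Rounding down: North 2, South 2, East 4, West 5, Central 1, Coastal 2 (total 16).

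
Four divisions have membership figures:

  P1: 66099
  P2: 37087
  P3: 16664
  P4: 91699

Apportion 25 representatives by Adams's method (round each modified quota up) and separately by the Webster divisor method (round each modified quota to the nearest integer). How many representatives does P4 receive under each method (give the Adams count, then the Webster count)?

Adams: P1 8, P2 5, P3 2, P4 10.
Webster: P1 8, P2 4, P3 2, P4 11.
P4 gets 10 under Adams and 11 under Webster.

10 and 11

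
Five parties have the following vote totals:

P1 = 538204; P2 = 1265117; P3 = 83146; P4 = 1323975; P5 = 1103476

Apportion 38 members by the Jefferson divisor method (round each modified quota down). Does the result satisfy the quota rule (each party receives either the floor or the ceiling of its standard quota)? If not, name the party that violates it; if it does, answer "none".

Standard quotas: P1 4.741, P2 11.144, P3 0.732, P4 11.662, P5 9.720.
Jefferson allocation: P1 5, P2 11, P3 0, P4 12, P5 10.
Every allocation lies between the lower and upper quota.

none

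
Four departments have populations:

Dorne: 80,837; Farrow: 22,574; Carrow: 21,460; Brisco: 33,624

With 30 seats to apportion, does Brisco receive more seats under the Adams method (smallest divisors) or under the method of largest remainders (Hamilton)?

Adams: Dorne 15, Farrow 5, Carrow 4, Brisco 6.
Hamilton: Dorne 15, Farrow 4, Carrow 4, Brisco 7.
Brisco gets 6 under Adams and 7 under Hamilton.

Hamilton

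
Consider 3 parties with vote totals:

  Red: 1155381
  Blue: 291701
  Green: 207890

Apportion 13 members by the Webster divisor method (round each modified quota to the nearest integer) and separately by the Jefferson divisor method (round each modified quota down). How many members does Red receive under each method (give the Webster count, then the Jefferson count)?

Webster: Red 9, Blue 2, Green 2.
Jefferson: Red 10, Blue 2, Green 1.
Red gets 9 under Webster and 10 under Jefferson.

9 and 10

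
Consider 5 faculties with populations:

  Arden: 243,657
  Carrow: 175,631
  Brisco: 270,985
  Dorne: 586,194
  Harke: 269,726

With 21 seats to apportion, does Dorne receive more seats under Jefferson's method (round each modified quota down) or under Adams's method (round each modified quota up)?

Jefferson: Arden 3, Carrow 2, Brisco 4, Dorne 8, Harke 4.
Adams: Arden 3, Carrow 3, Brisco 4, Dorne 7, Harke 4.
Dorne gets 8 under Jefferson and 7 under Adams.

Jefferson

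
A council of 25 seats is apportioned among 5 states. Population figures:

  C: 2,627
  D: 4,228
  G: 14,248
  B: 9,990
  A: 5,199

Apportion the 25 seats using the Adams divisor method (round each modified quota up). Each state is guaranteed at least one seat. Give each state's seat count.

C 2, D 3, G 9, B 7, A 4

Standard divisor 36292/25 ≈ 1451.68; standard quotas: C 1.810, D 2.912, G 9.815, B 6.882, A 3.581.
Rounding up gives 2, 3, 10, 7, 4 = 26 seats, so the divisor must be adjusted.
With modified divisor 1600: modified quotas C 1.642, D 2.643, G 8.905, B 6.244, A 3.249.
Rounding up: C 2, D 3, G 9, B 7, A 4 (total 25).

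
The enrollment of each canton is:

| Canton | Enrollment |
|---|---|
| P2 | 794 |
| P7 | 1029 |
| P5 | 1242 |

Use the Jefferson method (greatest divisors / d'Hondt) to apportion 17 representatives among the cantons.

Standard divisor 3065/17 ≈ 180.294; standard quotas: P2 4.404, P7 5.707, P5 6.889.
Rounding down gives 4, 5, 6 = 15 seats, so the divisor must be adjusted.
With modified divisor 170: modified quotas P2 4.671, P7 6.053, P5 7.306.
Rounding down: P2 4, P7 6, P5 7 (total 17).

P2: 4, P7: 6, P5: 7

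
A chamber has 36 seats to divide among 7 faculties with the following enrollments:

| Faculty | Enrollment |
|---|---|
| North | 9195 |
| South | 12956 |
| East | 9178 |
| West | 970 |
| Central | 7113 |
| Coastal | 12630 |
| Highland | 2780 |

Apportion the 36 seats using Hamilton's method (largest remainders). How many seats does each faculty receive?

Total 54822; standard divisor 54822/36 ≈ 1522.833.
Standard quotas: North 6.0381, South 8.5078, East 6.0269, West 0.6370, Central 4.6709, Coastal 8.2938, Highland 1.8255.
Lower quotas: North 6, South 8, East 6, West 0, Central 4, Coastal 8, Highland 1 (sum 33, leaving 3 seats).
Remainders in descending order: Highland 0.8255, Central 0.6709, West 0.6370, South 0.5078, Coastal 0.2938, North 0.0381, East 0.0269.
The surplus seats go to Highland, Central, West.

North 6, South 8, East 6, West 1, Central 5, Coastal 8, Highland 2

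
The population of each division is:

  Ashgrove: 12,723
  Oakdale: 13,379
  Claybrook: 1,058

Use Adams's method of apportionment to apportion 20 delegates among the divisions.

Standard divisor 27160/20 ≈ 1358; standard quotas: Ashgrove 9.369, Oakdale 9.852, Claybrook 0.779.
Rounding up gives 10, 10, 1 = 21 seats, so the divisor must be adjusted.
With modified divisor 1450: modified quotas Ashgrove 8.774, Oakdale 9.227, Claybrook 0.730.
Rounding up: Ashgrove 9, Oakdale 10, Claybrook 1 (total 20).

Ashgrove: 9, Oakdale: 10, Claybrook: 1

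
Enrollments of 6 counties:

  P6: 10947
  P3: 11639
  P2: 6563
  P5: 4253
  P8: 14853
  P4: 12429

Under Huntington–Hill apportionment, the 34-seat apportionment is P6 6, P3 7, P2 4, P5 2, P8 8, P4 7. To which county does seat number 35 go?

P8

Priority for the next seat is population ÷ (√(s·(s+1))).
Priorities: P6 1689.159, P3 1555.327, P2 1467.531, P5 1736.280, P8 1750.443, P4 1660.895.
Highest priority: P8.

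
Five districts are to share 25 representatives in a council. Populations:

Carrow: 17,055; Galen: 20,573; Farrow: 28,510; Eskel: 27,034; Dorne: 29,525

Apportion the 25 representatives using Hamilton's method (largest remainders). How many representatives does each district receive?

Total 122697; standard divisor 122697/25 ≈ 4907.88.
Standard quotas: Carrow 3.4750, Galen 4.1918, Farrow 5.8090, Eskel 5.5083, Dorne 6.0158.
Lower quotas: Carrow 3, Galen 4, Farrow 5, Eskel 5, Dorne 6 (sum 23, leaving 2 seats).
Remainders in descending order: Farrow 0.8090, Eskel 0.5083, Carrow 0.4750, Galen 0.1918, Dorne 0.0158.
Largest remainders: Farrow, Eskel receive the extra seats.

Carrow 3; Galen 4; Farrow 6; Eskel 6; Dorne 6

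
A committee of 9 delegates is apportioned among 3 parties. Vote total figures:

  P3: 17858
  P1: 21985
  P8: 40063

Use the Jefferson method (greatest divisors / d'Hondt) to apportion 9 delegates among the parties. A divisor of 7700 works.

With modified divisor 7700: modified quotas P3 2.319, P1 2.855, P8 5.203.
Rounding down: P3 2, P1 2, P8 5 (total 9).

P3=2; P1=2; P8=5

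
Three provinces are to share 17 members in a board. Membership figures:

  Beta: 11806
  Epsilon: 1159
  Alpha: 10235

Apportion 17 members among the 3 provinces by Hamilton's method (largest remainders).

Total 23200; standard divisor 23200/17 ≈ 1364.706.
Standard quotas: Beta 8.6509, Epsilon 0.8493, Alpha 7.4998.
Lower quotas: Beta 8, Epsilon 0, Alpha 7 (sum 15, leaving 2 seats).
Remainders in descending order: Epsilon 0.8493, Beta 0.6509, Alpha 0.4998.
Largest remainders: Epsilon, Beta receive the extra seats.

Beta 9, Epsilon 1, Alpha 7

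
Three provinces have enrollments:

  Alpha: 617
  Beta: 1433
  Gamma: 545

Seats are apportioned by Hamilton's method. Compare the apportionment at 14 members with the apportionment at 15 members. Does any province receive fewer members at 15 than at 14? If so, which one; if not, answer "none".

At 14 seats: Alpha 3, Beta 8, Gamma 3.
At 15 seats: Alpha 4, Beta 8, Gamma 3.
No province's allocation decreased.

none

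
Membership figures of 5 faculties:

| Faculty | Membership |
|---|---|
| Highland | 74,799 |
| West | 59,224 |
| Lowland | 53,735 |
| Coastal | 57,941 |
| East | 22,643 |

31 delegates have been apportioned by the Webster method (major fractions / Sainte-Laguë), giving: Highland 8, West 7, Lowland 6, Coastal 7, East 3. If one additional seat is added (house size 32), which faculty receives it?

Highland

Priority for the next seat is population ÷ (current seats + 0.5).
Priorities: Highland 8799.882, West 7896.533, Lowland 8266.923, Coastal 7725.467, East 6469.429.
Highest priority: Highland.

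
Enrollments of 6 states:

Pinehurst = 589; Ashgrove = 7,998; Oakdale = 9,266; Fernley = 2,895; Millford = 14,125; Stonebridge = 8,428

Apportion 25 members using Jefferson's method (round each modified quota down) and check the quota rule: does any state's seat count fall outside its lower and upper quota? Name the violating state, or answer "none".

none

Standard quotas: Pinehurst 0.340, Ashgrove 4.618, Oakdale 5.350, Fernley 1.671, Millford 8.155, Stonebridge 4.866.
Jefferson allocation: Pinehurst 0, Ashgrove 5, Oakdale 5, Fernley 1, Millford 9, Stonebridge 5.
Every allocation lies between the lower and upper quota.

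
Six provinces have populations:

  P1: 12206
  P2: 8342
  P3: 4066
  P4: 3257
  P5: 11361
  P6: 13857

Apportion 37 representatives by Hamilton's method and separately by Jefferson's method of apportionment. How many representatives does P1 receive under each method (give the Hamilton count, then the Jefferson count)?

Hamilton: P1 8, P2 6, P3 3, P4 2, P5 8, P6 10.
Jefferson: P1 9, P2 6, P3 2, P4 2, P5 8, P6 10.
P1 gets 8 under Hamilton and 9 under Jefferson.

8 and 9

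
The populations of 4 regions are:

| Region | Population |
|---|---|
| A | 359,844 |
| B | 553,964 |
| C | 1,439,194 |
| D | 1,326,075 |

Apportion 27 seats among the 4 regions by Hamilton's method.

A 3, B 4, C 10, D 10

Standard divisor: 3679077 ÷ 27 ≈ 136262.111.
Standard quotas: A 2.6408, B 4.0654, C 10.5620, D 9.7318.
Lower quotas: A 2, B 4, C 10, D 9 (sum 25, leaving 2 seats).
Remainders in descending order: D 0.7318, A 0.6408, C 0.5620, B 0.0654.
The surplus seats go to D, A.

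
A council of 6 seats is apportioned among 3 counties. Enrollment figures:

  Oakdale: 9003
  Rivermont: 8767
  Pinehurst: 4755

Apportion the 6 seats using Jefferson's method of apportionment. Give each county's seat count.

Oakdale 3, Rivermont 2, Pinehurst 1

Standard divisor 22525/6 ≈ 3754.167; standard quotas: Oakdale 2.398, Rivermont 2.335, Pinehurst 1.267.
Rounding down gives 2, 2, 1 = 5 seats, so the divisor must be adjusted.
With modified divisor 2960: modified quotas Oakdale 3.042, Rivermont 2.962, Pinehurst 1.606.
Rounding down: Oakdale 3, Rivermont 2, Pinehurst 1 (total 6).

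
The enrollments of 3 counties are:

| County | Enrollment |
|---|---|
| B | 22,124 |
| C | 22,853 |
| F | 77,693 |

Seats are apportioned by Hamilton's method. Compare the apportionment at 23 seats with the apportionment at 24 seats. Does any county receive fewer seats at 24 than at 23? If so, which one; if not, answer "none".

none

At 23 seats: B 4, C 4, F 15.
At 24 seats: B 4, C 5, F 15.
No county's allocation decreased.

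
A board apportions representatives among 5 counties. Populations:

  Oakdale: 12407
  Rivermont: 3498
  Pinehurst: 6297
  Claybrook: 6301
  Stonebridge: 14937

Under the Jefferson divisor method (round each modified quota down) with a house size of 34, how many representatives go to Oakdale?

Standard divisor 43440/34 ≈ 1277.647; standard quotas: Oakdale 9.711, Rivermont 2.738, Pinehurst 4.929, Claybrook 4.932, Stonebridge 11.691.
Rounding down gives 9, 2, 4, 4, 11 = 30 seats, so the divisor must be adjusted.
With modified divisor 1200: modified quotas Oakdale 10.339, Rivermont 2.915, Pinehurst 5.247, Claybrook 5.251, Stonebridge 12.447.
Rounding down: Oakdale 10, Rivermont 2, Pinehurst 5, Claybrook 5, Stonebridge 12 (total 34).
Oakdale receives 10.

10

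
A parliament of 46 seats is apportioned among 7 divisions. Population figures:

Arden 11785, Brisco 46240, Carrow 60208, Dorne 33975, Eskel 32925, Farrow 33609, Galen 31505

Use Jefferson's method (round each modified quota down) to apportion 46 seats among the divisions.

Arden: 2, Brisco: 9, Carrow: 11, Dorne: 6, Eskel: 6, Farrow: 6, Galen: 6

Standard divisor 250247/46 ≈ 5440.152; standard quotas: Arden 2.166, Brisco 8.500, Carrow 11.067, Dorne 6.245, Eskel 6.052, Farrow 6.178, Galen 5.791.
Rounding down gives 2, 8, 11, 6, 6, 6, 5 = 44 seats, so the divisor must be adjusted.
With modified divisor 5100: modified quotas Arden 2.311, Brisco 9.067, Carrow 11.805, Dorne 6.662, Eskel 6.456, Farrow 6.590, Galen 6.177.
Rounding down: Arden 2, Brisco 9, Carrow 11, Dorne 6, Eskel 6, Farrow 6, Galen 6 (total 46).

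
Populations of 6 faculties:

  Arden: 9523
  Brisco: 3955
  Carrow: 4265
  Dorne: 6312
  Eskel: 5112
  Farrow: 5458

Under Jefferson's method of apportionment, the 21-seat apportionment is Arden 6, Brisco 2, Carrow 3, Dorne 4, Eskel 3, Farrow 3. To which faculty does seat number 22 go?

Priority for the next seat is population ÷ (current seats + 1).
Priorities: Arden 1360.429, Brisco 1318.333, Carrow 1066.250, Dorne 1262.400, Eskel 1278.000, Farrow 1364.500.
Highest priority: Farrow.

Farrow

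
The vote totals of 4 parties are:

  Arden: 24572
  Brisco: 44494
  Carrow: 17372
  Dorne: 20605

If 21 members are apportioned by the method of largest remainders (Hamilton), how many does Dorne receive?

4

Standard divisor: 107043 ÷ 21 ≈ 5097.286.
Standard quotas: Arden 4.8206, Brisco 8.7290, Carrow 3.4081, Dorne 4.0423.
Lower quotas: Arden 4, Brisco 8, Carrow 3, Dorne 4 (sum 19, leaving 2 seats).
Remainders in descending order: Arden 0.8206, Brisco 0.7290, Carrow 0.4081, Dorne 0.0423.
Largest remainders: Arden, Brisco receive the extra seats.
Dorne receives 4.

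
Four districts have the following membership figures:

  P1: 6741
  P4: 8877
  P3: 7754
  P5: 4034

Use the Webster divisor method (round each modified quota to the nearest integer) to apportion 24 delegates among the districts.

P1=6; P4=8; P3=7; P5=3

Standard divisor 27406/24 ≈ 1141.917; standard quotas: P1 5.903, P4 7.774, P3 6.790, P5 3.533.
Rounding to the nearest integer gives 6, 8, 7, 4 = 25 seats, so the divisor must be adjusted.
With modified divisor 1170: modified quotas P1 5.762, P4 7.587, P3 6.627, P5 3.448.
Rounding to the nearest integer: P1 6, P4 8, P3 7, P5 3 (total 24).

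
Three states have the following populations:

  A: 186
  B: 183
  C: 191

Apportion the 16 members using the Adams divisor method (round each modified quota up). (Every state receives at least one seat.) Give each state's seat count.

Standard divisor 560/16 ≈ 35; standard quotas: A 5.314, B 5.229, C 5.457.
Rounding up gives 6, 6, 6 = 18 seats, so the divisor must be adjusted.
With modified divisor 38: modified quotas A 4.895, B 4.816, C 5.026.
Rounding up: A 5, B 5, C 6 (total 16).

A: 5, B: 5, C: 6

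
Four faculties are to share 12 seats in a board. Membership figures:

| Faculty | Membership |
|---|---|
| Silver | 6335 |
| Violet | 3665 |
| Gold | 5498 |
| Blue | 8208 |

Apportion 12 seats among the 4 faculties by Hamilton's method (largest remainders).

Standard divisor: 23706 ÷ 12 ≈ 1975.5.
Standard quotas: Silver 3.2068, Violet 1.8552, Gold 2.7831, Blue 4.1549.
Lower quotas: Silver 3, Violet 1, Gold 2, Blue 4 (sum 10, leaving 2 seats).
Remainders in descending order: Violet 0.8552, Gold 0.7831, Silver 0.2068, Blue 0.1549.
The surplus seats go to Violet, Gold.

Silver: 3; Violet: 2; Gold: 3; Blue: 4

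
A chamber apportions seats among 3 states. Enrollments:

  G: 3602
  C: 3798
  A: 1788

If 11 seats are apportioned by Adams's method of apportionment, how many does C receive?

5

Standard divisor 9188/11 ≈ 835.273; standard quotas: G 4.312, C 4.547, A 2.141.
Rounding up gives 5, 5, 3 = 13 seats, so the divisor must be adjusted.
With modified divisor 920: modified quotas G 3.915, C 4.128, A 1.943.
Rounding up: G 4, C 5, A 2 (total 11).
C receives 5.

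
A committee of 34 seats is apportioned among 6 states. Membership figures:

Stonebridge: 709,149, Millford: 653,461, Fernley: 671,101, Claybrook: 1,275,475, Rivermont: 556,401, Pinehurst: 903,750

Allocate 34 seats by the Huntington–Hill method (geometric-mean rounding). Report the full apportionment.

Stonebridge 5, Millford 5, Fernley 5, Claybrook 9, Rivermont 4, Pinehurst 6

With divisor 142785: modified quotas Stonebridge 4.967, Millford 4.577, Fernley 4.700, Claybrook 8.933, Rivermont 3.897, Pinehurst 6.329.
Geometric-mean thresholds: Stonebridge √(4·5)=4.472, Millford √(4·5)=4.472, Fernley √(4·5)=4.472, Claybrook √(8·9)=8.485, Rivermont √(3·4)=3.464, Pinehurst √(6·7)=6.481.
Each quota rounded against its threshold gives Stonebridge 5, Millford 5, Fernley 5, Claybrook 9, Rivermont 4, Pinehurst 6 (total 34).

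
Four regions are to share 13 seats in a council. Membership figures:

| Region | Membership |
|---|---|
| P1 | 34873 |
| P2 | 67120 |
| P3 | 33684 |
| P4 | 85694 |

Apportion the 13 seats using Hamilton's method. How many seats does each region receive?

The standard divisor is 221371/13 ≈ 17028.538.
Standard quotas: P1 2.0479, P2 3.9416, P3 1.9781, P4 5.0324.
Lower quotas: P1 2, P2 3, P3 1, P4 5 (sum 11, leaving 2 seats).
Remainders in descending order: P3 0.9781, P2 0.9416, P1 0.0479, P4 0.0324.
Largest remainders: P3, P2 receive the extra seats.

P1=2; P2=4; P3=2; P4=5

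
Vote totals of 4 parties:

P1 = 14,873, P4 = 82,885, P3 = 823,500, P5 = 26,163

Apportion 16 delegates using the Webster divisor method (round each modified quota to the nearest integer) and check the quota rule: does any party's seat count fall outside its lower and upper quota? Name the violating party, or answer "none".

Standard quotas: P1 0.251, P4 1.400, P3 13.907, P5 0.442.
Webster allocation: P1 0, P4 1, P3 15, P5 0.
P3 has quota 13.907 (lower 13, upper 14) but receives 15 — outside the quota interval.

P3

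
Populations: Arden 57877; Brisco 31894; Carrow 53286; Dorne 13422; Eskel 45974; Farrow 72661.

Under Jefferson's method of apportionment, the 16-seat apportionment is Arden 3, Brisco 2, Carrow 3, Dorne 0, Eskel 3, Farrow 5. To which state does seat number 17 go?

Priority for the next seat is population ÷ (current seats + 1).
Priorities: Arden 14469.250, Brisco 10631.333, Carrow 13321.500, Dorne 13422.000, Eskel 11493.500, Farrow 12110.167.
Highest priority: Arden.

Arden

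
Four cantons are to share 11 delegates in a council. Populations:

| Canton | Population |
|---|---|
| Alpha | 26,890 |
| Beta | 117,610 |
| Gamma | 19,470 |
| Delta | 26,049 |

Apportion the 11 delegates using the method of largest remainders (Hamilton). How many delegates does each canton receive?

Total 190019; standard divisor 190019/11 ≈ 17274.455.
Standard quotas: Alpha 1.5566, Beta 6.8083, Gamma 1.1271, Delta 1.5079.
Lower quotas: Alpha 1, Beta 6, Gamma 1, Delta 1 (sum 9, leaving 2 seats).
Remainders in descending order: Beta 0.8083, Alpha 0.5566, Delta 0.5079, Gamma 0.1271.
Largest remainders: Beta, Alpha receive the extra seats.

Alpha 2; Beta 7; Gamma 1; Delta 1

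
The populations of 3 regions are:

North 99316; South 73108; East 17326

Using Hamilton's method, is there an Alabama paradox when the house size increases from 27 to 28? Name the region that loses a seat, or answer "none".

At 27 seats: North 14, South 10, East 3.
At 28 seats: North 15, South 11, East 2.
East drops from 3 to 2.

East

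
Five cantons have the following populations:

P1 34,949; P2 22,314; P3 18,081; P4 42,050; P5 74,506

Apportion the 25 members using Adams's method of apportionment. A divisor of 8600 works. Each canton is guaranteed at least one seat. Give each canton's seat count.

With modified divisor 8600: modified quotas P1 4.064, P2 2.595, P3 2.102, P4 4.890, P5 8.663.
Rounding up: P1 5, P2 3, P3 3, P4 5, P5 9 (total 25).

P1: 5, P2: 3, P3: 3, P4: 5, P5: 9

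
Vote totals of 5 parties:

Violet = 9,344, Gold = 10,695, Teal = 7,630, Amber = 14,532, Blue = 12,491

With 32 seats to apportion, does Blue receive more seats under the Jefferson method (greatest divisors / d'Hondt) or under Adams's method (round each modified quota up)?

Jefferson: Violet 5, Gold 6, Teal 4, Amber 9, Blue 8.
Adams: Violet 6, Gold 6, Teal 5, Amber 8, Blue 7.
Blue gets 8 under Jefferson and 7 under Adams.

Jefferson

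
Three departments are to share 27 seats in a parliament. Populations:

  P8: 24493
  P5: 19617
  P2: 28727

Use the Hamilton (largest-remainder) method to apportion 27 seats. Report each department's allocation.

The standard divisor is 72837/27 ≈ 2697.667.
Standard quotas: P8 9.0793, P5 7.2718, P2 10.6488.
Lower quotas: P8 9, P5 7, P2 10 (sum 26, leaving 1 seat).
Remainders in descending order: P2 0.6488, P5 0.2718, P8 0.0793.
Largest remainder: P2 receives the extra seat.

P8 9, P5 7, P2 11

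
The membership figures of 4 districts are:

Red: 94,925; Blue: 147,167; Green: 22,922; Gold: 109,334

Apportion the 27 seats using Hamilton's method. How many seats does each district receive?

Red 7, Blue 10, Green 2, Gold 8

The standard divisor is 374348/27 ≈ 13864.741.
Standard quotas: Red 6.8465, Blue 10.6145, Green 1.6533, Gold 7.8858.
Lower quotas: Red 6, Blue 10, Green 1, Gold 7 (sum 24, leaving 3 seats).
Remainders in descending order: Gold 0.8858, Red 0.8465, Green 0.6533, Blue 0.6145.
The surplus seats go to Gold, Red, Green.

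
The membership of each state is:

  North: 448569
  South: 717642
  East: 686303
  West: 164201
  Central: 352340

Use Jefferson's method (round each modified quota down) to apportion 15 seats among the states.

Standard divisor 2369055/15 ≈ 157937; standard quotas: North 2.840, South 4.544, East 4.345, West 1.040, Central 2.231.
Rounding down gives 2, 4, 4, 1, 2 = 13 seats, so the divisor must be adjusted.
With modified divisor 140400: modified quotas North 3.195, South 5.111, East 4.888, West 1.170, Central 2.510.
Rounding down: North 3, South 5, East 4, West 1, Central 2 (total 15).

North 3, South 5, East 4, West 1, Central 2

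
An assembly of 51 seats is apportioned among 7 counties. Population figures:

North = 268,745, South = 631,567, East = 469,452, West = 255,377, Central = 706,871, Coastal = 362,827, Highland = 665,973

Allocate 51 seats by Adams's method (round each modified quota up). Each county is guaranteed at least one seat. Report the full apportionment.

Standard divisor 3360812/51 ≈ 65898.275; standard quotas: North 4.078, South 9.584, East 7.124, West 3.875, Central 10.727, Coastal 5.506, Highland 10.106.
Rounding up gives 5, 10, 8, 4, 11, 6, 11 = 55 seats, so the divisor must be adjusted.
With modified divisor 70400: modified quotas North 3.817, South 8.971, East 6.668, West 3.628, Central 10.041, Coastal 5.154, Highland 9.460.
Rounding up: North 4, South 9, East 7, West 4, Central 11, Coastal 6, Highland 10 (total 51).

North=4; South=9; East=7; West=4; Central=11; Coastal=6; Highland=10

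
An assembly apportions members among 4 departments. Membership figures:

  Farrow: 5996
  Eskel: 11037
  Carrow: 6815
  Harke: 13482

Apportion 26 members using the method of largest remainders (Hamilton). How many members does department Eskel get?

8

The standard divisor is 37330/26 ≈ 1435.769.
Standard quotas: Farrow 4.1762, Eskel 7.6872, Carrow 4.7466, Harke 9.3901.
Lower quotas: Farrow 4, Eskel 7, Carrow 4, Harke 9 (sum 24, leaving 2 seats).
Remainders in descending order: Carrow 0.7466, Eskel 0.6872, Harke 0.3901, Farrow 0.1762.
Largest remainders: Carrow, Eskel receive the extra seats.
Eskel receives 8.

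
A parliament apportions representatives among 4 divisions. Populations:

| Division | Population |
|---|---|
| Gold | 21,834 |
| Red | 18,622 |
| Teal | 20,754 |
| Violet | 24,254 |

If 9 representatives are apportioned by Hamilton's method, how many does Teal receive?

2

The standard divisor is 85464/9 = 9496.
Standard quotas: Gold 2.2993, Red 1.9610, Teal 2.1856, Violet 2.5541.
Lower quotas: Gold 2, Red 1, Teal 2, Violet 2 (sum 7, leaving 2 seats).
Remainders in descending order: Red 0.9610, Violet 0.5541, Gold 0.2993, Teal 0.1856.
The surplus seats go to Red, Violet.
Teal receives 2.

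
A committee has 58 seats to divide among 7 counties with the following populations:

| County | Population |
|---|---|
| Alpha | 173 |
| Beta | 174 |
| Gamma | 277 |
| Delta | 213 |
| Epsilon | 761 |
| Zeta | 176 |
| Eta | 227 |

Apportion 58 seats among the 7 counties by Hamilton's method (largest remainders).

Alpha: 5, Beta: 5, Gamma: 8, Delta: 6, Epsilon: 22, Zeta: 5, Eta: 7

Standard divisor: 2001 ÷ 58 ≈ 34.5.
Standard quotas: Alpha 5.014, Beta 5.043, Gamma 8.029, Delta 6.174, Epsilon 22.058, Zeta 5.101, Eta 6.580.
Lower quotas: Alpha 5, Beta 5, Gamma 8, Delta 6, Epsilon 22, Zeta 5, Eta 6 (sum 57, leaving 1 seat).
Remainders in descending order: Eta 0.580, Delta 0.174, Zeta 0.101, Epsilon 0.058, Beta 0.043, Gamma 0.029, Alpha 0.014.
The surplus seat goes to Eta.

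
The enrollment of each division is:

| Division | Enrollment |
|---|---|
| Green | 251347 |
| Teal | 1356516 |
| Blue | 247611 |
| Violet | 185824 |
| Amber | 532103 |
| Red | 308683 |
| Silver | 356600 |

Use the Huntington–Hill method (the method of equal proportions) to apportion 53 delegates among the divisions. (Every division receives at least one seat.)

With divisor 61507: modified quotas Green 4.086, Teal 22.055, Blue 4.026, Violet 3.021, Amber 8.651, Red 5.019, Silver 5.798.
Geometric-mean thresholds: Green √(4·5)=4.472, Teal √(22·23)=22.494, Blue √(4·5)=4.472, Violet √(3·4)=3.464, Amber √(8·9)=8.485, Red √(5·6)=5.477, Silver √(5·6)=5.477.
Each quota rounded against its threshold gives Green 4, Teal 22, Blue 4, Violet 3, Amber 9, Red 5, Silver 6 (total 53).

Green 4, Teal 22, Blue 4, Violet 3, Amber 9, Red 5, Silver 6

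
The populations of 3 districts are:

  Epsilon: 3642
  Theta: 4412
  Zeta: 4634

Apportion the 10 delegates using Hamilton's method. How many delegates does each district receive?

The standard divisor is 12688/10 ≈ 1268.8.
Standard quotas: Epsilon 2.870, Theta 3.477, Zeta 3.652.
Lower quotas: Epsilon 2, Theta 3, Zeta 3 (sum 8, leaving 2 seats).
Remainders in descending order: Epsilon 0.870, Zeta 0.652, Theta 0.477.
The surplus seats go to Epsilon, Zeta.

Epsilon 3, Theta 3, Zeta 4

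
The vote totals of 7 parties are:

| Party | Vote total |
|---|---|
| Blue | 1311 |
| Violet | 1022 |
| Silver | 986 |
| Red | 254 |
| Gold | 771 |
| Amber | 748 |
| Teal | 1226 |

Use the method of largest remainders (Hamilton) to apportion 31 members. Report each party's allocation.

Total 6318; standard divisor 6318/31 ≈ 203.806.
Standard quotas: Blue 6.433, Violet 5.015, Silver 4.838, Red 1.246, Gold 3.783, Amber 3.670, Teal 6.016.
Lower quotas: Blue 6, Violet 5, Silver 4, Red 1, Gold 3, Amber 3, Teal 6 (sum 28, leaving 3 seats).
Remainders in descending order: Silver 0.838, Gold 0.783, Amber 0.670, Blue 0.433, Red 0.246, Teal 0.016, Violet 0.015.
Largest remainders: Silver, Gold, Amber receive the extra seats.

Blue: 6, Violet: 5, Silver: 5, Red: 1, Gold: 4, Amber: 4, Teal: 6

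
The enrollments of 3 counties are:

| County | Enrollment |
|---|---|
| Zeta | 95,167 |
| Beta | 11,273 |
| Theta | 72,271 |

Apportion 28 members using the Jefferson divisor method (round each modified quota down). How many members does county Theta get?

Standard divisor 178711/28 ≈ 6382.536; standard quotas: Zeta 14.911, Beta 1.766, Theta 11.323.
Rounding down gives 14, 1, 11 = 26 seats, so the divisor must be adjusted.
With modified divisor 6000: modified quotas Zeta 15.861, Beta 1.879, Theta 12.045.
Rounding down: Zeta 15, Beta 1, Theta 12 (total 28).
Theta receives 12.

12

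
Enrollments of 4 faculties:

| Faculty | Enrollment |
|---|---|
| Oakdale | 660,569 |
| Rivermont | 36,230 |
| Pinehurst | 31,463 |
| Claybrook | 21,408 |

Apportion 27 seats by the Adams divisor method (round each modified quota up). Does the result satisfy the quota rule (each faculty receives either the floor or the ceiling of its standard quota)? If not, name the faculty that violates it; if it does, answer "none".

Standard quotas: Oakdale 23.791, Rivermont 1.305, Pinehurst 1.133, Claybrook 0.771.
Adams allocation: Oakdale 22, Rivermont 2, Pinehurst 2, Claybrook 1.
Oakdale has quota 23.791 (lower 23, upper 24) but receives 22 — outside the quota interval.

Oakdale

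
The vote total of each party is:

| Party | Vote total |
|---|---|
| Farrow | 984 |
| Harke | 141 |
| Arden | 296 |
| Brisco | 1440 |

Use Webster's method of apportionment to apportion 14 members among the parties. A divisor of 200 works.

With modified divisor 200: modified quotas Farrow 4.920, Harke 0.705, Arden 1.480, Brisco 7.200.
Rounding to the nearest integer: Farrow 5, Harke 1, Arden 1, Brisco 7 (total 14).

Farrow: 5, Harke: 1, Arden: 1, Brisco: 7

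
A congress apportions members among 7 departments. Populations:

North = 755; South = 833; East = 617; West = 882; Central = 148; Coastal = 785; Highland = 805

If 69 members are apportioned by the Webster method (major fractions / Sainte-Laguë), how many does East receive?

9

Standard divisor 4825/69 ≈ 69.928; standard quotas: North 10.797, South 11.912, East 8.823, West 12.613, Central 2.116, Coastal 11.226, Highland 11.512.
Rounding to the nearest integer gives 11, 12, 9, 13, 2, 11, 12 = 70 seats, so the divisor must be adjusted.
With modified divisor 70.3: modified quotas North 10.740, South 11.849, East 8.777, West 12.546, Central 2.105, Coastal 11.166, Highland 11.451.
Rounding to the nearest integer: North 11, South 12, East 9, West 13, Central 2, Coastal 11, Highland 11 (total 69).
East receives 9.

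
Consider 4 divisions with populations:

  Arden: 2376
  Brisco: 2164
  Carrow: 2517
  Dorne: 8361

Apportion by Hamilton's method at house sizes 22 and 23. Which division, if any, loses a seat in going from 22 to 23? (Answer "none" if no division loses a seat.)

At 22 seats: Arden 3, Brisco 3, Carrow 4, Dorne 12.
At 23 seats: Arden 4, Brisco 3, Carrow 4, Dorne 12.
No division's allocation decreased.

none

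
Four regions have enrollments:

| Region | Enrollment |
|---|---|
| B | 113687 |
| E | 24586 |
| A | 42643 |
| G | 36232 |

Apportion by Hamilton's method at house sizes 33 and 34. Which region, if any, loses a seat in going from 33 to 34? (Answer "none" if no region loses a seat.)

At 33 seats: B 17, E 4, A 6, G 6.
At 34 seats: B 18, E 4, A 7, G 5.
G drops from 6 to 5.

G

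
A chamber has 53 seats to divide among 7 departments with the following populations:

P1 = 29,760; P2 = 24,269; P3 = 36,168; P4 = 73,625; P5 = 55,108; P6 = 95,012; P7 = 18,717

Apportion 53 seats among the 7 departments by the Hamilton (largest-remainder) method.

P1 5; P2 4; P3 6; P4 11; P5 9; P6 15; P7 3

Standard divisor: 332659 ÷ 53 ≈ 6276.585.
Standard quotas: P1 4.7414, P2 3.8666, P3 5.7624, P4 11.7301, P5 8.7799, P6 15.1375, P7 2.9820.
Lower quotas: P1 4, P2 3, P3 5, P4 11, P5 8, P6 15, P7 2 (sum 48, leaving 5 seats).
Remainders in descending order: P7 0.9820, P2 0.8666, P5 0.7799, P3 0.7624, P1 0.7414, P4 0.7301, P6 0.1375.
The surplus seats go to P7, P2, P5, P3, P1.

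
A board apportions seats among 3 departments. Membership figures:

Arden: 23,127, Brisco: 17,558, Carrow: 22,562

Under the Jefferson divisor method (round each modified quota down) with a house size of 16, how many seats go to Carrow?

6

Standard divisor 63247/16 ≈ 3952.938; standard quotas: Arden 5.851, Brisco 4.442, Carrow 5.708.
Rounding down gives 5, 4, 5 = 14 seats, so the divisor must be adjusted.
With modified divisor 3600: modified quotas Arden 6.424, Brisco 4.877, Carrow 6.267.
Rounding down: Arden 6, Brisco 4, Carrow 6 (total 16).
Carrow receives 6.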